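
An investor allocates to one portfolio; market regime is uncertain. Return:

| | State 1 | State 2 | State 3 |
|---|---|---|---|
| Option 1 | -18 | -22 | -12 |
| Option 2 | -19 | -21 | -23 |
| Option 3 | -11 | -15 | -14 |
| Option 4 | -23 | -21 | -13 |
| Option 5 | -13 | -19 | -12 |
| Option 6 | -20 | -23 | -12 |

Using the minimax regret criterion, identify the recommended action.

Column bests: State 1=-11, State 2=-15, State 3=-12.
Option 1 regrets: 7, 7, 0 → max 7
Option 2 regrets: 8, 6, 11 → max 11
Option 3 regrets: 0, 0, 2 → max 2
Option 4 regrets: 12, 6, 1 → max 12
Option 5 regrets: 2, 4, 0 → max 4
Option 6 regrets: 9, 8, 0 → max 9
Smallest max regret = 2 → Option 3.

Option 3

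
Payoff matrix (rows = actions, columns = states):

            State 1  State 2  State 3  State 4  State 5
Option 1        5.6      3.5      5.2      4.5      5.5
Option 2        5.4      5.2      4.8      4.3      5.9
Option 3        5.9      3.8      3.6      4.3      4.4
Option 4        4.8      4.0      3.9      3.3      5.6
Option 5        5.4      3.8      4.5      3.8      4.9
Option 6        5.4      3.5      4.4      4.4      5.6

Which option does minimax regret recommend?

Column bests: State 1=5.9, State 2=5.2, State 3=5.2, State 4=4.5, State 5=5.9.
Option 1 regrets: 0.3, 1.7, 0.0, 0.0, 0.4 → max 1.7
Option 2 regrets: 0.5, 0.0, 0.4, 0.2, 0.0 → max 0.5
Option 3 regrets: 0.0, 1.4, 1.6, 0.2, 1.5 → max 1.6
Option 4 regrets: 1.1, 1.2, 1.3, 1.2, 0.3 → max 1.3
Option 5 regrets: 0.5, 1.4, 0.7, 0.7, 1.0 → max 1.4
Option 6 regrets: 0.5, 1.7, 0.8, 0.1, 0.3 → max 1.7
Smallest max regret = 0.5 → Option 2.

Option 2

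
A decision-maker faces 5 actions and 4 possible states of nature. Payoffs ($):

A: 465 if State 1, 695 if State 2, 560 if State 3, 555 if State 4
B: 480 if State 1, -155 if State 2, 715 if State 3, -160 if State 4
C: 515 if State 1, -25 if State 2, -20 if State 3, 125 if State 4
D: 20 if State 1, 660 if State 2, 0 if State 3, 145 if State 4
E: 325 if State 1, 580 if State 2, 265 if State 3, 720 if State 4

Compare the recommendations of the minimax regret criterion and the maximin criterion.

Column bests: State 1=515, State 2=695, State 3=715, State 4=720.
A regrets: 50, 0, 155, 165 → max 165
B regrets: 35, 850, 0, 880 → max 880
C regrets: 0, 720, 735, 595 → max 735
D regrets: 495, 35, 715, 575 → max 715
E regrets: 190, 115, 450, 0 → max 450
Smallest max regret = 165 → A.
Row minima: A=465, B=-160, C=-25, D=0, E=265
Best worst-case = 465 → A.

minimax regret → A; maximin → A (agree)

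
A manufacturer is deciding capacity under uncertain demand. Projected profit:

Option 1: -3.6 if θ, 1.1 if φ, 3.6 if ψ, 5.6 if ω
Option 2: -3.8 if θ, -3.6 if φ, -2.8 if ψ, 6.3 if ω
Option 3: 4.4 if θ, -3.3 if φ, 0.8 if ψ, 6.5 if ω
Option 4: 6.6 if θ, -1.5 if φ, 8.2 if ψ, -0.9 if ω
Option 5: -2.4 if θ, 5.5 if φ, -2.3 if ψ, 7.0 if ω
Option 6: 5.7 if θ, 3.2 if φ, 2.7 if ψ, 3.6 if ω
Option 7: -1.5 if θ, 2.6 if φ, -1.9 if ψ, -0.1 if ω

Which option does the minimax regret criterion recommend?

Option 6

Column bests: θ=6.6, φ=5.5, ψ=8.2, ω=7.0.
Option 1 regrets: 10.2, 4.4, 4.6, 1.4 → max 10.2
Option 2 regrets: 10.4, 9.1, 11.0, 0.7 → max 11.0
Option 3 regrets: 2.2, 8.8, 7.4, 0.5 → max 8.8
Option 4 regrets: 0.0, 7.0, 0.0, 7.9 → max 7.9
Option 5 regrets: 9.0, 0.0, 10.5, 0.0 → max 10.5
Option 6 regrets: 0.9, 2.3, 5.5, 3.4 → max 5.5
Option 7 regrets: 8.1, 2.9, 10.1, 7.1 → max 10.1
Smallest max regret = 5.5 → Option 6.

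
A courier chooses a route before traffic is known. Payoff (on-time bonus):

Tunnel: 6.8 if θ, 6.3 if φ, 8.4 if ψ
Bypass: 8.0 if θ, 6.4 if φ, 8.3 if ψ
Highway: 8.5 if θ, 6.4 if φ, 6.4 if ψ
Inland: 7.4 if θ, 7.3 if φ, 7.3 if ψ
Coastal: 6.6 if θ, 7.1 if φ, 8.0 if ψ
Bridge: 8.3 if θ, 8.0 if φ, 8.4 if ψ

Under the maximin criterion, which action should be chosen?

Row minima: Tunnel=6.3, Bypass=6.4, Highway=6.4, Inland=7.3, Coastal=6.6, Bridge=8.0
Best worst-case = 8.0 → Bridge.

Bridge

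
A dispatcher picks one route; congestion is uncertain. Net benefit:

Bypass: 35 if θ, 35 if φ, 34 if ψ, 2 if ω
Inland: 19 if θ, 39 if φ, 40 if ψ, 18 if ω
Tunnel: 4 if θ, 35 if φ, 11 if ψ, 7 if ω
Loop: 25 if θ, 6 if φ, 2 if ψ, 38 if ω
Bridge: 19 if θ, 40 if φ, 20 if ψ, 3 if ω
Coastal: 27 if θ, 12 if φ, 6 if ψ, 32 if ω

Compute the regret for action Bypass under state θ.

Best payoff under θ is 35.
Regret = 35 − 35 = 0.

0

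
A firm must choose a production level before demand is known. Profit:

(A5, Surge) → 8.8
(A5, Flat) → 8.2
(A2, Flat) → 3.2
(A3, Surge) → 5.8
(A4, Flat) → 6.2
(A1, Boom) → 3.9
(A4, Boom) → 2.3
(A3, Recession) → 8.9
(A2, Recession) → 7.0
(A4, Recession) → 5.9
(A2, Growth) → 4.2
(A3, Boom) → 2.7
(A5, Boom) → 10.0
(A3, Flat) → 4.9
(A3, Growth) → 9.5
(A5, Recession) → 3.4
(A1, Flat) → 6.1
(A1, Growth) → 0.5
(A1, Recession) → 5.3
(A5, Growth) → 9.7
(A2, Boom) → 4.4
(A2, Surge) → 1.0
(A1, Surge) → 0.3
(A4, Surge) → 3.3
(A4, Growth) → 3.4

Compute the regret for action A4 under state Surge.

5.5

Best payoff under Surge is 8.8.
Regret = 8.8 − 3.3 = 5.5.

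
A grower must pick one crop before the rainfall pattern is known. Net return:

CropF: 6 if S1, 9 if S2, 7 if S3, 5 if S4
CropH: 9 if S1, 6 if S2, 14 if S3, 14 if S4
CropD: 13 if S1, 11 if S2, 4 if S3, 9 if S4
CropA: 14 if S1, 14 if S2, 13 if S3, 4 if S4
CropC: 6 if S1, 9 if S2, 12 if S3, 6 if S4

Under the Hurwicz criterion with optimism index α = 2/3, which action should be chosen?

CropF: 2/3·9 + 1/3·5 = 23/3
CropH: 2/3·14 + 1/3·6 = 34/3
CropD: 2/3·13 + 1/3·4 = 10
CropA: 2/3·14 + 1/3·4 = 32/3
CropC: 2/3·12 + 1/3·6 = 10
Highest Hurwicz score = 34/3 → CropH.

CropH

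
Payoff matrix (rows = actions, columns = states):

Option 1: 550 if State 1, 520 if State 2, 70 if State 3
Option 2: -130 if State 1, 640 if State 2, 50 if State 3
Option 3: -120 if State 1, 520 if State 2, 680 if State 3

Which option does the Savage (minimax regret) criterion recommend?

Column bests: State 1=550, State 2=640, State 3=680.
Option 1 regrets: 0, 120, 610 → max 610
Option 2 regrets: 680, 0, 630 → max 680
Option 3 regrets: 670, 120, 0 → max 670
Smallest max regret = 610 → Option 1.

Option 1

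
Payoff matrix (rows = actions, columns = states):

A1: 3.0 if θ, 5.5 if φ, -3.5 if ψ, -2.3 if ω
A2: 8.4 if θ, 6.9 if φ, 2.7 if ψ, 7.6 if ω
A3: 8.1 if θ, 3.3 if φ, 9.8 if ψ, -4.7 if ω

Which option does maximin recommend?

Row minima: A1=-3.5, A2=2.7, A3=-4.7
Best worst-case = 2.7 → A2.

A2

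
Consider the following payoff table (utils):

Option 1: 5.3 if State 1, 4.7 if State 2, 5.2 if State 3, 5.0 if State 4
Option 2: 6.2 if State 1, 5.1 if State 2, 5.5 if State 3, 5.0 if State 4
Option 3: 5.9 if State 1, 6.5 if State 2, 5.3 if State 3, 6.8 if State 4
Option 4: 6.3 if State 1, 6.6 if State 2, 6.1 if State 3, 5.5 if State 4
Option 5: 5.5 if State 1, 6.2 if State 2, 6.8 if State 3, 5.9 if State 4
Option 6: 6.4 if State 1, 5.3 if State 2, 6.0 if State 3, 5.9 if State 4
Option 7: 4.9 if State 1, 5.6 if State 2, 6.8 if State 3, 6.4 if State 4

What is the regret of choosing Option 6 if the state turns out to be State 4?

Best payoff under State 4 is 6.8.
Regret = 6.8 − 5.9 = 0.9.

0.9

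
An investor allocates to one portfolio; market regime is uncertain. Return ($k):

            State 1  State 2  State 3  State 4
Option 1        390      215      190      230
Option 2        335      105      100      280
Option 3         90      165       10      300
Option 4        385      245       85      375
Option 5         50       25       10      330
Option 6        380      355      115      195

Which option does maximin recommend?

Row minima: Option 1=190, Option 2=100, Option 3=10, Option 4=85, Option 5=10, Option 6=115
Best worst-case = 190 → Option 1.

Option 1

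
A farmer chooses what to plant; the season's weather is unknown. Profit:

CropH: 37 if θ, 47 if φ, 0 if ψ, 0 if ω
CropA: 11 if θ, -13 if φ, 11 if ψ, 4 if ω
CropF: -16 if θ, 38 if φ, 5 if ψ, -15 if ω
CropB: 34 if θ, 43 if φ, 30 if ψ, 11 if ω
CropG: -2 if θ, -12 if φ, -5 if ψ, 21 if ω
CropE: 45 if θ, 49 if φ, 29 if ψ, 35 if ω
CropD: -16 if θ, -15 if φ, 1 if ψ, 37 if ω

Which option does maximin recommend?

CropE

Row minima: CropH=0, CropA=-13, CropF=-16, CropB=11, CropG=-12, CropE=29, CropD=-16
Best worst-case = 29 → CropE.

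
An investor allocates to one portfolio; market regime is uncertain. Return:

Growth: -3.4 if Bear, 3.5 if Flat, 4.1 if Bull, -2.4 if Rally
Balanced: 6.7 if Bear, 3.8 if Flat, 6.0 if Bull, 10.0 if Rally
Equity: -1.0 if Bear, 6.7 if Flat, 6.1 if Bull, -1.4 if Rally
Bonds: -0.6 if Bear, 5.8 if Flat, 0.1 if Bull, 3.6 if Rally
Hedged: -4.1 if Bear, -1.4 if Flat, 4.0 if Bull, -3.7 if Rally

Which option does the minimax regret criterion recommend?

Column bests: Bear=6.7, Flat=6.7, Bull=6.1, Rally=10.0.
Growth regrets: 10.1, 3.2, 2.0, 12.4 → max 12.4
Balanced regrets: 0.0, 2.9, 0.1, 0.0 → max 2.9
Equity regrets: 7.7, 0.0, 0.0, 11.4 → max 11.4
Bonds regrets: 7.3, 0.9, 6.0, 6.4 → max 7.3
Hedged regrets: 10.8, 8.1, 2.1, 13.7 → max 13.7
Smallest max regret = 2.9 → Balanced.

Balanced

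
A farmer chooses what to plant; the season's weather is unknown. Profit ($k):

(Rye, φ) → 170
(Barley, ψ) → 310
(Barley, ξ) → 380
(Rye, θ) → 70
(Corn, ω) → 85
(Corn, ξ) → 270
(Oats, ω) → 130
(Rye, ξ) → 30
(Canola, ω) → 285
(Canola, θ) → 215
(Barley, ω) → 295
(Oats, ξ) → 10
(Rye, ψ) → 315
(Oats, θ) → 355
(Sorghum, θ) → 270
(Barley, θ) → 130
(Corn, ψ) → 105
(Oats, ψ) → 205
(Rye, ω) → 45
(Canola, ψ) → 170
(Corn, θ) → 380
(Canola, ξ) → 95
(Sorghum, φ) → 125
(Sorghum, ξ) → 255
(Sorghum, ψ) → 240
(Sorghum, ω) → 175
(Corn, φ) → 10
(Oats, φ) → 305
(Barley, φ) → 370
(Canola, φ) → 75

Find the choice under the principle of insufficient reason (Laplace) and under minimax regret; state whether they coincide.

laplace → Barley; minimax regret → Sorghum (disagree)

Row averages: Rye=126, Oats=201, Corn=170, Sorghum=213, Canola=168, Barley=297
Highest average = 297 → Barley.
Column bests: θ=380, φ=370, ψ=315, ω=295, ξ=380.
Rye regrets: 310, 200, 0, 250, 350 → max 350
Oats regrets: 25, 65, 110, 165, 370 → max 370
Corn regrets: 0, 360, 210, 210, 110 → max 360
Sorghum regrets: 110, 245, 75, 120, 125 → max 245
Canola regrets: 165, 295, 145, 10, 285 → max 295
Barley regrets: 250, 0, 5, 0, 0 → max 250
Smallest max regret = 245 → Sorghum.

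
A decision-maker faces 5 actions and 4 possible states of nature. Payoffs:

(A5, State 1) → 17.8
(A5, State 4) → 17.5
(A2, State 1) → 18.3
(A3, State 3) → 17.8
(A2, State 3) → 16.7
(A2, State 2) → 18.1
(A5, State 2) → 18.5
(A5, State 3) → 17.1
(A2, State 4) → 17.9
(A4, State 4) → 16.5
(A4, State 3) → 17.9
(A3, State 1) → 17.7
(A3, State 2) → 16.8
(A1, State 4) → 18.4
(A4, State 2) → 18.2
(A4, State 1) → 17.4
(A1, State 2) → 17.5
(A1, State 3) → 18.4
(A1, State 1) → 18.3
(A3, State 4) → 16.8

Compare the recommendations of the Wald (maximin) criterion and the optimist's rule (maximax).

Row minima: A1=17.5, A2=16.7, A3=16.8, A4=16.5, A5=17.1
Best worst-case = 17.5 → A1.
Row maxima: A1=18.4, A2=18.3, A3=17.8, A4=18.2, A5=18.5
Best best-case = 18.5 → A5.

maximin → A1; maximax → A5 (disagree)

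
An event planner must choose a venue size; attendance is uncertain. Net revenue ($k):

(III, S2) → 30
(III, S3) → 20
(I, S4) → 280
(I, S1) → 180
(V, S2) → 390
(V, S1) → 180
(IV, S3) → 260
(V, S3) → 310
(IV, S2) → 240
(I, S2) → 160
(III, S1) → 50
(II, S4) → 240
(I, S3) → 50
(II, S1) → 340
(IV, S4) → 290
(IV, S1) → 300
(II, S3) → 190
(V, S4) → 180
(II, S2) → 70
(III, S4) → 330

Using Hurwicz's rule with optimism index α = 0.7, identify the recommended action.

V

I: 0.7·280 + 0.3·50 = 211
II: 0.7·340 + 0.3·70 = 259
III: 0.7·330 + 0.3·20 = 237
IV: 0.7·300 + 0.3·240 = 282
V: 0.7·390 + 0.3·180 = 327
Highest Hurwicz score = 327 → V.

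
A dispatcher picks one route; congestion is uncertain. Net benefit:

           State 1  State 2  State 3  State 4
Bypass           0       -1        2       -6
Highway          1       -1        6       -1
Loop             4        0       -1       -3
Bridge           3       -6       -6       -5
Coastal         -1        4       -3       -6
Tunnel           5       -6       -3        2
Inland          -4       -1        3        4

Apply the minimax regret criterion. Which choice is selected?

Column bests: State 1=5, State 2=4, State 3=6, State 4=4.
Bypass regrets: 5, 5, 4, 10 → max 10
Highway regrets: 4, 5, 0, 5 → max 5
Loop regrets: 1, 4, 7, 7 → max 7
Bridge regrets: 2, 10, 12, 9 → max 12
Coastal regrets: 6, 0, 9, 10 → max 10
Tunnel regrets: 0, 10, 9, 2 → max 10
Inland regrets: 9, 5, 3, 0 → max 9
Smallest max regret = 5 → Highway.

Highway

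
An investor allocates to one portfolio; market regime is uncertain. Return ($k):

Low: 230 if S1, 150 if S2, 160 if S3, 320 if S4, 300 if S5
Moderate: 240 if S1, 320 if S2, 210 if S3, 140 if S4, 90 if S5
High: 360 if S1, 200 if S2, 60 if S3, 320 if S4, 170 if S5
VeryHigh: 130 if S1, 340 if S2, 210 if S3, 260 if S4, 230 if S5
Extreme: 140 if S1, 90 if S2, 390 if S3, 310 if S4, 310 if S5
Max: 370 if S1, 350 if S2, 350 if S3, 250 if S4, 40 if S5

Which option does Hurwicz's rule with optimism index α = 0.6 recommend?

Extreme

Low: 0.6·320 + 0.4·150 = 252
Moderate: 0.6·320 + 0.4·90 = 228
High: 0.6·360 + 0.4·60 = 240
VeryHigh: 0.6·340 + 0.4·130 = 256
Extreme: 0.6·390 + 0.4·90 = 270
Max: 0.6·370 + 0.4·40 = 238
Highest Hurwicz score = 270 → Extreme.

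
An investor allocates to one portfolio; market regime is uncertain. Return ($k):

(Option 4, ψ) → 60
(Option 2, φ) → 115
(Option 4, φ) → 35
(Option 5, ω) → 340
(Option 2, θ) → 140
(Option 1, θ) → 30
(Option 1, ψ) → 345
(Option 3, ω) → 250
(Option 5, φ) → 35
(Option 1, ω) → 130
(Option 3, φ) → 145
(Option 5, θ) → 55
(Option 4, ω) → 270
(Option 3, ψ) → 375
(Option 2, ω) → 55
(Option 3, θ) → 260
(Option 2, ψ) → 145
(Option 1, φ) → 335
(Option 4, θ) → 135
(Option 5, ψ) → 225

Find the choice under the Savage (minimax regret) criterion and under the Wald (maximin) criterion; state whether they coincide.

Column bests: θ=260, φ=335, ψ=375, ω=340.
Option 1 regrets: 230, 0, 30, 210 → max 230
Option 2 regrets: 120, 220, 230, 285 → max 285
Option 3 regrets: 0, 190, 0, 90 → max 190
Option 4 regrets: 125, 300, 315, 70 → max 315
Option 5 regrets: 205, 300, 150, 0 → max 300
Smallest max regret = 190 → Option 3.
Row minima: Option 1=30, Option 2=55, Option 3=145, Option 4=35, Option 5=35
Best worst-case = 145 → Option 3.

minimax regret → Option 3; maximin → Option 3 (agree)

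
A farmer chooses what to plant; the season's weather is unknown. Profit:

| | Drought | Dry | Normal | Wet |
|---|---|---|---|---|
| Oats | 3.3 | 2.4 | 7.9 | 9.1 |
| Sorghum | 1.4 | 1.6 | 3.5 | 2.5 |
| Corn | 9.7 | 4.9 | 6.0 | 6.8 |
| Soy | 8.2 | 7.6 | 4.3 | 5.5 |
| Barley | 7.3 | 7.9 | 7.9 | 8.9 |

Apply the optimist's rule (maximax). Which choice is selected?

Row maxima: Oats=9.1, Sorghum=3.5, Corn=9.7, Soy=8.2, Barley=8.9
Best best-case = 9.7 → Corn.

Corn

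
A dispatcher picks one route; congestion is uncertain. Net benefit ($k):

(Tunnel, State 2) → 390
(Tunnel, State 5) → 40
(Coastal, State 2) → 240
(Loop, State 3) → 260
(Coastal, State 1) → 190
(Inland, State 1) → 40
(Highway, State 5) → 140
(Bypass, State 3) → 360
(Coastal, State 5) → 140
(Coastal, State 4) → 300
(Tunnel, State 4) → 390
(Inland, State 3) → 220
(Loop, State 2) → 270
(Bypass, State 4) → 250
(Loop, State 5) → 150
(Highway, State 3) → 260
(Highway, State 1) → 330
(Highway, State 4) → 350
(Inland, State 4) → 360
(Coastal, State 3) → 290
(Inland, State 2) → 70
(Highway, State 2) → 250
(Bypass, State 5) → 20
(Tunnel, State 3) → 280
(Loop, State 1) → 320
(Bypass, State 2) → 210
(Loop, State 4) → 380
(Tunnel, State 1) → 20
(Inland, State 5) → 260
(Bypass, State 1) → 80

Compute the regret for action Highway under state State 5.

120

Best payoff under State 5 is 260.
Regret = 260 − 140 = 120.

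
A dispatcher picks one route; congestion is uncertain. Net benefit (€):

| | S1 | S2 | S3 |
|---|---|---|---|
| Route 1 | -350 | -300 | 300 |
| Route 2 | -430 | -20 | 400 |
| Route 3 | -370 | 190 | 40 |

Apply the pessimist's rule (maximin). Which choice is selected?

Row minima: Route 1=-350, Route 2=-430, Route 3=-370
Best worst-case = -350 → Route 1.

Route 1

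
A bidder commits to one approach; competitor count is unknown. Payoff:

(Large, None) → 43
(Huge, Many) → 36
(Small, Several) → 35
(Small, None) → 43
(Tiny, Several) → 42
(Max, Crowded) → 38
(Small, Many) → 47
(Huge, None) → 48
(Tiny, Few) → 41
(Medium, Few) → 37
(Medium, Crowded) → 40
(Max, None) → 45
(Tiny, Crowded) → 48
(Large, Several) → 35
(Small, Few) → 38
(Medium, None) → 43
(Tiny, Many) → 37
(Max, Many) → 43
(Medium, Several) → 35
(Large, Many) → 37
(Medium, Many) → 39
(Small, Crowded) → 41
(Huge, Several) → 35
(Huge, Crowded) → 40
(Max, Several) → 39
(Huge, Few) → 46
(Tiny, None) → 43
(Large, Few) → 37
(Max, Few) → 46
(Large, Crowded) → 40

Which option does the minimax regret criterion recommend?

Column bests: None=48, Few=46, Several=42, Many=47, Crowded=48.
Tiny regrets: 5, 5, 0, 10, 0 → max 10
Small regrets: 5, 8, 7, 0, 7 → max 8
Medium regrets: 5, 9, 7, 8, 8 → max 9
Large regrets: 5, 9, 7, 10, 8 → max 10
Huge regrets: 0, 0, 7, 11, 8 → max 11
Max regrets: 3, 0, 3, 4, 10 → max 10
Smallest max regret = 8 → Small.

Small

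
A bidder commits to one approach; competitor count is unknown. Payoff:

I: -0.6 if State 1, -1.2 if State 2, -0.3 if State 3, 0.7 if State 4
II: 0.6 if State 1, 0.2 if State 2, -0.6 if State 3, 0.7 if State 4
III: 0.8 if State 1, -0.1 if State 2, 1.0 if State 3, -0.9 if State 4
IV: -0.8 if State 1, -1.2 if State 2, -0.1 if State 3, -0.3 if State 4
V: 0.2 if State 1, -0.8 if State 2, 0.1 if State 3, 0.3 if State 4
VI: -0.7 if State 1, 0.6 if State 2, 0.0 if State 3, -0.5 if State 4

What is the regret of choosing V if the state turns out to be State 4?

Best payoff under State 4 is 0.7.
Regret = 0.7 − 0.3 = 0.4.

0.4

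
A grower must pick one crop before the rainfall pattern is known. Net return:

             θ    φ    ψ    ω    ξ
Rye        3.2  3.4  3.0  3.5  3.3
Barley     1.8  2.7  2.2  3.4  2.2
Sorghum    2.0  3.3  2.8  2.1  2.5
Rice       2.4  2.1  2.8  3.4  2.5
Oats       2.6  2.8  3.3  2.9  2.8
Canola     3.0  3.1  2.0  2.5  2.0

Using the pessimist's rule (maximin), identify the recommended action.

Row minima: Rye=3.0, Barley=1.8, Sorghum=2.0, Rice=2.1, Oats=2.6, Canola=2.0
Best worst-case = 3.0 → Rye.

Rye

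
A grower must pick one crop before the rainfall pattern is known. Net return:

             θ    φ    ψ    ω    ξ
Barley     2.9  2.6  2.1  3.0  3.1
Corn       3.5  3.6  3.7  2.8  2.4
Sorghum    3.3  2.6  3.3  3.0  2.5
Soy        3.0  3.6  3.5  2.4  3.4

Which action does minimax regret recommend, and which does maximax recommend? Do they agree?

minimax regret → Soy; maximax → Corn (disagree)

Column bests: θ=3.5, φ=3.6, ψ=3.7, ω=3.0, ξ=3.4.
Barley regrets: 0.6, 1.0, 1.6, 0.0, 0.3 → max 1.6
Corn regrets: 0.0, 0.0, 0.0, 0.2, 1.0 → max 1.0
Sorghum regrets: 0.2, 1.0, 0.4, 0.0, 0.9 → max 1.0
Soy regrets: 0.5, 0.0, 0.2, 0.6, 0.0 → max 0.6
Smallest max regret = 0.6 → Soy.
Row maxima: Barley=3.1, Corn=3.7, Sorghum=3.3, Soy=3.6
Best best-case = 3.7 → Corn.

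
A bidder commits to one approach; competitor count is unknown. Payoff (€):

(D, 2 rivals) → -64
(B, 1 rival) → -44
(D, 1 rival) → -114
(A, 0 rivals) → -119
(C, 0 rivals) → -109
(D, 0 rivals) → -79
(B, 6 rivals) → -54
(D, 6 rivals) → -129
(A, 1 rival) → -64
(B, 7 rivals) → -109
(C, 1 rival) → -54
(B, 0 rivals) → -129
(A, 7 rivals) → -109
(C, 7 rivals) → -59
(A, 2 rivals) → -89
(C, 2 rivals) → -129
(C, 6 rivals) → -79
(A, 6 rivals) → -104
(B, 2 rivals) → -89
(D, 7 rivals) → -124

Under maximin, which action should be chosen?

A

Row minima: A=-119, B=-129, C=-129, D=-129
Best worst-case = -119 → A.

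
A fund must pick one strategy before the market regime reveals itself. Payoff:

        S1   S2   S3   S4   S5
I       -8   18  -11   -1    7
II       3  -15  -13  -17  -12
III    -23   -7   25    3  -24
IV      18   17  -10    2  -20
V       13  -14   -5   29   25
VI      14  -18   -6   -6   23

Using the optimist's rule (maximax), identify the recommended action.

V

Row maxima: I=18, II=3, III=25, IV=18, V=29, VI=23
Best best-case = 29 → V.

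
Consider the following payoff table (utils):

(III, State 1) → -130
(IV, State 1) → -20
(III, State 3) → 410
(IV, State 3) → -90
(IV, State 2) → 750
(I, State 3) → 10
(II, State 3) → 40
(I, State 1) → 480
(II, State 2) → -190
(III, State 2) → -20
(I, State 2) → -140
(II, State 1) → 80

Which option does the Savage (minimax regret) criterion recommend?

Column bests: State 1=480, State 2=750, State 3=410.
I regrets: 0, 890, 400 → max 890
II regrets: 400, 940, 370 → max 940
III regrets: 610, 770, 0 → max 770
IV regrets: 500, 0, 500 → max 500
Smallest max regret = 500 → IV.

IV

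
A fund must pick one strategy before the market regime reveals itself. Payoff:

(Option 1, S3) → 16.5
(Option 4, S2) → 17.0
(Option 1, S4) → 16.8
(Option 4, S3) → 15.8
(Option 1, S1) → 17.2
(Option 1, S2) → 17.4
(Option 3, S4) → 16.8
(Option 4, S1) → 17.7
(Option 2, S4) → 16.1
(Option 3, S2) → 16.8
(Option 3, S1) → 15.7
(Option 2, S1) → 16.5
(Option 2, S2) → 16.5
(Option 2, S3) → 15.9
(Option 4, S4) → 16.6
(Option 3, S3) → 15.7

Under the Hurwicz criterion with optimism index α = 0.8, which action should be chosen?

Option 4

Option 1: 0.8·17.4 + 0.2·16.5 = 17.22
Option 2: 0.8·16.5 + 0.2·15.9 = 16.38
Option 3: 0.8·16.8 + 0.2·15.7 = 16.58
Option 4: 0.8·17.7 + 0.2·15.8 = 17.32
Highest Hurwicz score = 17.32 → Option 4.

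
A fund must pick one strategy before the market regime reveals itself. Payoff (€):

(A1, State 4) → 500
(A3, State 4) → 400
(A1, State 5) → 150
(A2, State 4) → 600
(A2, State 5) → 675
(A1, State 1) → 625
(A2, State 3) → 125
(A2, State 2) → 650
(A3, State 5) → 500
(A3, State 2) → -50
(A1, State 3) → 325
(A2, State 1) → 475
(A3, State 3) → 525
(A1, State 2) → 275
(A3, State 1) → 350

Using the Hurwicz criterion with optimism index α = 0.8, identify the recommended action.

A2

A1: 0.8·625 + 0.2·150 = 530
A2: 0.8·675 + 0.2·125 = 565
A3: 0.8·525 + 0.2·(-50) = 410
Highest Hurwicz score = 565 → A2.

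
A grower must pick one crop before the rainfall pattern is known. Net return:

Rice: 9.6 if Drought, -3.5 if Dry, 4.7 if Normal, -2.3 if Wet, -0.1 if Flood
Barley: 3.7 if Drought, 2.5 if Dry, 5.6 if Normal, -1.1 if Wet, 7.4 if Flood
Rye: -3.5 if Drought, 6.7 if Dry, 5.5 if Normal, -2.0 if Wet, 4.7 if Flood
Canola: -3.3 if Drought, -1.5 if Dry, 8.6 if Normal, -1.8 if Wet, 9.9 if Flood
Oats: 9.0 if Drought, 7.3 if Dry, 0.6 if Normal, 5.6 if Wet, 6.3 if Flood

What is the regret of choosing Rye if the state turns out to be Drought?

Best payoff under Drought is 9.6.
Regret = 9.6 − (-3.5) = 13.1.

13.1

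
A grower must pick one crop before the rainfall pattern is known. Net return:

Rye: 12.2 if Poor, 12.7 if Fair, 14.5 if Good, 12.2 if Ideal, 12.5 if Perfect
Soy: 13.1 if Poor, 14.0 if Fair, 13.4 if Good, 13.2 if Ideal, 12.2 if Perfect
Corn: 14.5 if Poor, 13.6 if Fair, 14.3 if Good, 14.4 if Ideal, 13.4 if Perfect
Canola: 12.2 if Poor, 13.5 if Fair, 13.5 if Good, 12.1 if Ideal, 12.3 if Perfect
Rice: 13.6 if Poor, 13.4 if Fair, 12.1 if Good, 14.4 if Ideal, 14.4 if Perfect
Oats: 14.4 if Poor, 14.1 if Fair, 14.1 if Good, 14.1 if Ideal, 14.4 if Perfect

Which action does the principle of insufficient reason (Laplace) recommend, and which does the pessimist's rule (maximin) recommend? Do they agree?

laplace → Oats; maximin → Oats (agree)

Row averages: Rye=12.82, Soy=13.18, Corn=14.04, Canola=12.72, Rice=13.58, Oats=14.22
Highest average = 14.22 → Oats.
Row minima: Rye=12.2, Soy=12.2, Corn=13.4, Canola=12.1, Rice=12.1, Oats=14.1
Best worst-case = 14.1 → Oats.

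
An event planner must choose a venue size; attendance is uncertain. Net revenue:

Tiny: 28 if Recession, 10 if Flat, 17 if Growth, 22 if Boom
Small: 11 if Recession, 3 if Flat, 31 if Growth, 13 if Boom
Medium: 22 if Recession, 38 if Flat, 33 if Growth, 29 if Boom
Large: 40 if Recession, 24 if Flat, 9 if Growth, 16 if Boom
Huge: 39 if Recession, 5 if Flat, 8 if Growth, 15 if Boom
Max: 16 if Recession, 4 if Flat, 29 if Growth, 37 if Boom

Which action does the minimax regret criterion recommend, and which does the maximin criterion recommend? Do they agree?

Column bests: Recession=40, Flat=38, Growth=33, Boom=37.
Tiny regrets: 12, 28, 16, 15 → max 28
Small regrets: 29, 35, 2, 24 → max 35
Medium regrets: 18, 0, 0, 8 → max 18
Large regrets: 0, 14, 24, 21 → max 24
Huge regrets: 1, 33, 25, 22 → max 33
Max regrets: 24, 34, 4, 0 → max 34
Smallest max regret = 18 → Medium.
Row minima: Tiny=10, Small=3, Medium=22, Large=9, Huge=5, Max=4
Best worst-case = 22 → Medium.

minimax regret → Medium; maximin → Medium (agree)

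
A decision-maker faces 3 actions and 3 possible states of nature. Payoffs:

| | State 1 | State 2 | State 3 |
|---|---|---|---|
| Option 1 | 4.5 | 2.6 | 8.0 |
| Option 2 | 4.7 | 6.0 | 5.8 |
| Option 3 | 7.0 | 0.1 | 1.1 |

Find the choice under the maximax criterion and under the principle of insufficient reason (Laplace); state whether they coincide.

Row maxima: Option 1=8.0, Option 2=6.0, Option 3=7.0
Best best-case = 8.0 → Option 1.
Row averages: Option 1=151/30, Option 2=5.5, Option 3=41/15
Highest average = 5.5 → Option 2.

maximax → Option 1; laplace → Option 2 (disagree)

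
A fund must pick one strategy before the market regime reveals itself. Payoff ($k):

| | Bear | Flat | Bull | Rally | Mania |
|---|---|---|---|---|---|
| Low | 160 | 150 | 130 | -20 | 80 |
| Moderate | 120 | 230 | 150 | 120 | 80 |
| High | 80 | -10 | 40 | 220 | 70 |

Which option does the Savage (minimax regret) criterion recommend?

Column bests: Bear=160, Flat=230, Bull=150, Rally=220, Mania=80.
Low regrets: 0, 80, 20, 240, 0 → max 240
Moderate regrets: 40, 0, 0, 100, 0 → max 100
High regrets: 80, 240, 110, 0, 10 → max 240
Smallest max regret = 100 → Moderate.

Moderate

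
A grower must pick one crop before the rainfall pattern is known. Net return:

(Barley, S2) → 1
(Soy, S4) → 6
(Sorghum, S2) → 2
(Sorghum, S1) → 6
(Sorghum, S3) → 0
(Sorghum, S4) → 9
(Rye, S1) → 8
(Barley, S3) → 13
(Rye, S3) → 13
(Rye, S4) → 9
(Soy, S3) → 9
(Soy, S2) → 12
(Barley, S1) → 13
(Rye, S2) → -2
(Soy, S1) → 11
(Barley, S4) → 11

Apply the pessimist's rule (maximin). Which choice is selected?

Soy

Row minima: Barley=1, Sorghum=0, Rye=-2, Soy=6
Best worst-case = 6 → Soy.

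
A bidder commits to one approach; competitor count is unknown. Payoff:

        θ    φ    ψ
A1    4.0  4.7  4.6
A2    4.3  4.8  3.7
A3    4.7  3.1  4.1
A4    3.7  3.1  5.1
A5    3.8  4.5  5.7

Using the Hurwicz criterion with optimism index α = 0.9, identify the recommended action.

A1: 0.9·4.7 + 0.1·4.0 = 4.63
A2: 0.9·4.8 + 0.1·3.7 = 4.69
A3: 0.9·4.7 + 0.1·3.1 = 4.54
A4: 0.9·5.1 + 0.1·3.1 = 4.9
A5: 0.9·5.7 + 0.1·3.8 = 5.51
Highest Hurwicz score = 5.51 → A5.

A5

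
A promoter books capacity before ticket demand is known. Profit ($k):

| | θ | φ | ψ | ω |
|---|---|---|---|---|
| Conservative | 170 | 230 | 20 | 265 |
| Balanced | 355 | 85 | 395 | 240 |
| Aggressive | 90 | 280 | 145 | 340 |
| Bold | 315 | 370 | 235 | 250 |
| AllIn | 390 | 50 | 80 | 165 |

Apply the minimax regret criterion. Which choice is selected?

Bold

Column bests: θ=390, φ=370, ψ=395, ω=340.
Conservative regrets: 220, 140, 375, 75 → max 375
Balanced regrets: 35, 285, 0, 100 → max 285
Aggressive regrets: 300, 90, 250, 0 → max 300
Bold regrets: 75, 0, 160, 90 → max 160
AllIn regrets: 0, 320, 315, 175 → max 320
Smallest max regret = 160 → Bold.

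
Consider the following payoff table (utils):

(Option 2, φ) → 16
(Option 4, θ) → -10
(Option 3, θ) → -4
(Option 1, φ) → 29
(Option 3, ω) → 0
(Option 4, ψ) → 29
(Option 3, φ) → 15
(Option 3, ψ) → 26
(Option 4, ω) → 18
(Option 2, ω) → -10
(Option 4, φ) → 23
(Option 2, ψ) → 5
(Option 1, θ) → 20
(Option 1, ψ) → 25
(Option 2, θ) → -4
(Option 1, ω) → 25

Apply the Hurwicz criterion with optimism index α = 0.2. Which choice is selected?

Option 1

Option 1: 0.2·29 + 0.8·20 = 21.8
Option 2: 0.2·16 + 0.8·(-10) = -4.8
Option 3: 0.2·26 + 0.8·(-4) = 2
Option 4: 0.2·29 + 0.8·(-10) = -2.2
Highest Hurwicz score = 21.8 → Option 1.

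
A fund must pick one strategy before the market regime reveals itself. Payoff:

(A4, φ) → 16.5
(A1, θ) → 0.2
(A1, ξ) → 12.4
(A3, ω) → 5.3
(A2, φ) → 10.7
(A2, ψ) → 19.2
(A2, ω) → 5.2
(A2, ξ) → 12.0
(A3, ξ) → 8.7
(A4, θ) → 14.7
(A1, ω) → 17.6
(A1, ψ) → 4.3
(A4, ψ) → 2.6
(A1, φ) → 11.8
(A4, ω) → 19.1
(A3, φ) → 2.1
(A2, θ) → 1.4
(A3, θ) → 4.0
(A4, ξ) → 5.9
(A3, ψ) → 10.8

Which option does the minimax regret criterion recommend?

A2

Column bests: θ=14.7, φ=16.5, ψ=19.2, ω=19.1, ξ=12.4.
A1 regrets: 14.5, 4.7, 14.9, 1.5, 0.0 → max 14.9
A2 regrets: 13.3, 5.8, 0.0, 13.9, 0.4 → max 13.9
A3 regrets: 10.7, 14.4, 8.4, 13.8, 3.7 → max 14.4
A4 regrets: 0.0, 0.0, 16.6, 0.0, 6.5 → max 16.6
Smallest max regret = 13.9 → A2.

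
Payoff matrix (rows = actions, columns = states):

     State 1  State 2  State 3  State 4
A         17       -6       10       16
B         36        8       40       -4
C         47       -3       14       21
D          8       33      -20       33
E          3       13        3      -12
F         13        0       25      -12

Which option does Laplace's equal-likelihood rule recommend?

B

Row averages: A=9.25, B=20, C=19.75, D=13.5, E=1.75, F=6.5
Highest average = 20 → B.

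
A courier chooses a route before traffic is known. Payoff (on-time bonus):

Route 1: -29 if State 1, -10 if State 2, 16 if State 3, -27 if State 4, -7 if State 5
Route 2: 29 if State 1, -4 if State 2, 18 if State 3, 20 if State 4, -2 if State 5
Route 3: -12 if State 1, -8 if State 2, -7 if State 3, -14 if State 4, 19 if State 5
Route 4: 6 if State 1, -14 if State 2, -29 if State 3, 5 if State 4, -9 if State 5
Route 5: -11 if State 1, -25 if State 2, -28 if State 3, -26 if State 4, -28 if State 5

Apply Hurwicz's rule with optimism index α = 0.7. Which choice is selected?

Route 1: 0.7·16 + 0.3·(-29) = 2.5
Route 2: 0.7·29 + 0.3·(-4) = 19.1
Route 3: 0.7·19 + 0.3·(-14) = 9.1
Route 4: 0.7·6 + 0.3·(-29) = -4.5
Route 5: 0.7·(-11) + 0.3·(-28) = -16.1
Highest Hurwicz score = 19.1 → Route 2.

Route 2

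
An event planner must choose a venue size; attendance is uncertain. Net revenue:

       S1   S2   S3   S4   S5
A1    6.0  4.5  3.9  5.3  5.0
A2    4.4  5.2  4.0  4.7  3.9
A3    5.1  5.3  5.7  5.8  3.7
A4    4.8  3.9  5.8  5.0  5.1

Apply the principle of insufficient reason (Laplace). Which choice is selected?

Row averages: A1=4.94, A2=4.44, A3=5.12, A4=4.92
Highest average = 5.12 → A3.

A3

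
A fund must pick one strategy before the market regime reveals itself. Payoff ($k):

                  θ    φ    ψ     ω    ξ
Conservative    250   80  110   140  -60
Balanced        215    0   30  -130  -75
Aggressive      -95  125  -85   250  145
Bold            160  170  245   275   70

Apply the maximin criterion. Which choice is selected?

Row minima: Conservative=-60, Balanced=-130, Aggressive=-95, Bold=70
Best worst-case = 70 → Bold.

Bold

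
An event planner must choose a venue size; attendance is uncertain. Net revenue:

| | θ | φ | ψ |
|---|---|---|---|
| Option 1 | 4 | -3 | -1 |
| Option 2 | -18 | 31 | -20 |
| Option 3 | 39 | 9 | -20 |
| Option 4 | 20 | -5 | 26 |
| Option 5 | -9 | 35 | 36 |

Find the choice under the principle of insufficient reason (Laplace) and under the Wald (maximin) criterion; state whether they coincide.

laplace → Option 5; maximin → Option 1 (disagree)

Row averages: Option 1=0, Option 2=-7/3, Option 3=28/3, Option 4=41/3, Option 5=62/3
Highest average = 62/3 → Option 5.
Row minima: Option 1=-3, Option 2=-20, Option 3=-20, Option 4=-5, Option 5=-9
Best worst-case = -3 → Option 1.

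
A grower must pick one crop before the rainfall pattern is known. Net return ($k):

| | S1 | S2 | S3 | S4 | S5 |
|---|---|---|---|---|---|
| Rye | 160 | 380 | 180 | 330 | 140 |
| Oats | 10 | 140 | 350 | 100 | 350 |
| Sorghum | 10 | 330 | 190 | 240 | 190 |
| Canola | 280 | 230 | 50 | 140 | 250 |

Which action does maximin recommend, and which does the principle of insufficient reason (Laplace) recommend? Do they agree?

Row minima: Rye=140, Oats=10, Sorghum=10, Canola=50
Best worst-case = 140 → Rye.
Row averages: Rye=238, Oats=190, Sorghum=192, Canola=190
Highest average = 238 → Rye.

maximin → Rye; laplace → Rye (agree)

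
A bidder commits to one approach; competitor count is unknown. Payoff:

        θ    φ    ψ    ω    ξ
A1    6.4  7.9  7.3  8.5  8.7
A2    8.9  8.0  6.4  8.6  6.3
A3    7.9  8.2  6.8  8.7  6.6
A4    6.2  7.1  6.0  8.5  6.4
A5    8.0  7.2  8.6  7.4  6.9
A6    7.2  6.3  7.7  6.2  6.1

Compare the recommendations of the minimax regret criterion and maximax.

minimax regret → A5; maximax → A2 (disagree)

Column bests: θ=8.9, φ=8.2, ψ=8.6, ω=8.7, ξ=8.7.
A1 regrets: 2.5, 0.3, 1.3, 0.2, 0.0 → max 2.5
A2 regrets: 0.0, 0.2, 2.2, 0.1, 2.4 → max 2.4
A3 regrets: 1.0, 0.0, 1.8, 0.0, 2.1 → max 2.1
A4 regrets: 2.7, 1.1, 2.6, 0.2, 2.3 → max 2.7
A5 regrets: 0.9, 1.0, 0.0, 1.3, 1.8 → max 1.8
A6 regrets: 1.7, 1.9, 0.9, 2.5, 2.6 → max 2.6
Smallest max regret = 1.8 → A5.
Row maxima: A1=8.7, A2=8.9, A3=8.7, A4=8.5, A5=8.6, A6=7.7
Best best-case = 8.9 → A2.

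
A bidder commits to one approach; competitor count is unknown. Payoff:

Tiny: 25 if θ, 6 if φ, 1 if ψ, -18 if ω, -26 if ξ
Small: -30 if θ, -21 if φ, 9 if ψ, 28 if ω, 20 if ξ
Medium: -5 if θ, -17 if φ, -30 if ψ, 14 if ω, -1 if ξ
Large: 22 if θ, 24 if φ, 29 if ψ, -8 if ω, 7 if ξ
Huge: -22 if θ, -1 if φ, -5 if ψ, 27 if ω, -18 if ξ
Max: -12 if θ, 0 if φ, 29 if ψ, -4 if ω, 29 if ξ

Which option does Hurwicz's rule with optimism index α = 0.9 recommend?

Tiny: 0.9·25 + 0.1·(-26) = 19.9
Small: 0.9·28 + 0.1·(-30) = 22.2
Medium: 0.9·14 + 0.1·(-30) = 9.6
Large: 0.9·29 + 0.1·(-8) = 25.3
Huge: 0.9·27 + 0.1·(-22) = 22.1
Max: 0.9·29 + 0.1·(-12) = 24.9
Highest Hurwicz score = 25.3 → Large.

Large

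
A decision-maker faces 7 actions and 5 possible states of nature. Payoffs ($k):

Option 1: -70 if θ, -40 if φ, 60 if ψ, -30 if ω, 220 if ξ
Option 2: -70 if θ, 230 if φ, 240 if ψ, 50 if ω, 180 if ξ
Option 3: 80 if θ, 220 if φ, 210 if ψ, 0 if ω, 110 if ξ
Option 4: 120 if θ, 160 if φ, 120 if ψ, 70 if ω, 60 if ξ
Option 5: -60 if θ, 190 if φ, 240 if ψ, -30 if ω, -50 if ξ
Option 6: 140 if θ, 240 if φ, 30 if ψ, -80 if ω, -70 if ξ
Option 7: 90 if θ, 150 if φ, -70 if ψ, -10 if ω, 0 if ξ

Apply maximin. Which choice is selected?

Option 4

Row minima: Option 1=-70, Option 2=-70, Option 3=0, Option 4=60, Option 5=-60, Option 6=-80, Option 7=-70
Best worst-case = 60 → Option 4.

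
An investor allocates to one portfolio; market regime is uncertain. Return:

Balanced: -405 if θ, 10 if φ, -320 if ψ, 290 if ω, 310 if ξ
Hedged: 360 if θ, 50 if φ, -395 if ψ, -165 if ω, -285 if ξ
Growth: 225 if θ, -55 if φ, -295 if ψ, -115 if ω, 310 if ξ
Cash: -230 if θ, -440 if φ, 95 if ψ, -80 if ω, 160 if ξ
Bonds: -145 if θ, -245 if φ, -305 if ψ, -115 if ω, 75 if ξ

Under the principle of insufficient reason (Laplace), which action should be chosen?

Growth

Row averages: Balanced=-23, Hedged=-87, Growth=14, Cash=-99, Bonds=-147
Highest average = 14 → Growth.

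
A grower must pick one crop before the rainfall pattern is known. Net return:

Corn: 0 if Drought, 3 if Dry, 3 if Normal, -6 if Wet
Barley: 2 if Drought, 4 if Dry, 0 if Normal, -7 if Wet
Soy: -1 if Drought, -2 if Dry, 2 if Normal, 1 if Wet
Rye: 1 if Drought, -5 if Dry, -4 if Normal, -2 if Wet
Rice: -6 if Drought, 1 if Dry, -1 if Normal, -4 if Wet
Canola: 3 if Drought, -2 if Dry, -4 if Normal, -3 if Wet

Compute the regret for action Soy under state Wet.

0

Best payoff under Wet is 1.
Regret = 1 − 1 = 0.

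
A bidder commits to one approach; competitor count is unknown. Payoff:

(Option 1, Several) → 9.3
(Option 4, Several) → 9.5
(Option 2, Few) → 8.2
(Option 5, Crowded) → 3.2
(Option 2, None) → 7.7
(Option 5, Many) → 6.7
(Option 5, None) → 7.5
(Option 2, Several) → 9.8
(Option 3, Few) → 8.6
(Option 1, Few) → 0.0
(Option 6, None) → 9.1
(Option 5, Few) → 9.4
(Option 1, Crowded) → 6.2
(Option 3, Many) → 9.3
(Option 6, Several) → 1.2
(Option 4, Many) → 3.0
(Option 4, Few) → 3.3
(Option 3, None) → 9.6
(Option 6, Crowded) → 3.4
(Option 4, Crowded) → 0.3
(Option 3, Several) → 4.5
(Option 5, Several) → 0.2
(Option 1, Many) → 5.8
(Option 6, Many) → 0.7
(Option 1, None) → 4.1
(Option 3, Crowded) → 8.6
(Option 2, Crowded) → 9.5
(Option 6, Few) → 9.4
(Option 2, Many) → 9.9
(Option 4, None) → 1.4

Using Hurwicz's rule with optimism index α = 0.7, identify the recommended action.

Option 2

Option 1: 0.7·9.3 + 0.3·0.0 = 6.51
Option 2: 0.7·9.9 + 0.3·7.7 = 9.24
Option 3: 0.7·9.6 + 0.3·4.5 = 8.07
Option 4: 0.7·9.5 + 0.3·0.3 = 6.74
Option 5: 0.7·9.4 + 0.3·0.2 = 6.64
Option 6: 0.7·9.4 + 0.3·0.7 = 6.79
Highest Hurwicz score = 9.24 → Option 2.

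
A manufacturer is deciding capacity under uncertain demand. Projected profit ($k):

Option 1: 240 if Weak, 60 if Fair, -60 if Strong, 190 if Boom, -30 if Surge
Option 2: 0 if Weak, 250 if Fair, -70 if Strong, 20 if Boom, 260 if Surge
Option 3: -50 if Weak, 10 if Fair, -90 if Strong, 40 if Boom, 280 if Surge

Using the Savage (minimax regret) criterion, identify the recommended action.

Column bests: Weak=240, Fair=250, Strong=-60, Boom=190, Surge=280.
Option 1 regrets: 0, 190, 0, 0, 310 → max 310
Option 2 regrets: 240, 0, 10, 170, 20 → max 240
Option 3 regrets: 290, 240, 30, 150, 0 → max 290
Smallest max regret = 240 → Option 2.

Option 2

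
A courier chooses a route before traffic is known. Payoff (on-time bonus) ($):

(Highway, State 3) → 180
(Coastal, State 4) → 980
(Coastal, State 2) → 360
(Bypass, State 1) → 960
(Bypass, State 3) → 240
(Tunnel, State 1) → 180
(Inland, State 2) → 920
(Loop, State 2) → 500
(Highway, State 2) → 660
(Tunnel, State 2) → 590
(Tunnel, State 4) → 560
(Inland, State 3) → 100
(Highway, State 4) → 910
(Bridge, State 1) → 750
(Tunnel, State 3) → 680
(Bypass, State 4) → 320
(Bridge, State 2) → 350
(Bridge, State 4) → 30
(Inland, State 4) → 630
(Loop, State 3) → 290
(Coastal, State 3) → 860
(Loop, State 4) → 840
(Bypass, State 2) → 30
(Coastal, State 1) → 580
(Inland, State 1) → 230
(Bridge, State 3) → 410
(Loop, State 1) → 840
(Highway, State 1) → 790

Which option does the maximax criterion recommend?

Row maxima: Loop=840, Tunnel=680, Inland=920, Coastal=980, Bridge=750, Bypass=960, Highway=910
Best best-case = 980 → Coastal.

Coastal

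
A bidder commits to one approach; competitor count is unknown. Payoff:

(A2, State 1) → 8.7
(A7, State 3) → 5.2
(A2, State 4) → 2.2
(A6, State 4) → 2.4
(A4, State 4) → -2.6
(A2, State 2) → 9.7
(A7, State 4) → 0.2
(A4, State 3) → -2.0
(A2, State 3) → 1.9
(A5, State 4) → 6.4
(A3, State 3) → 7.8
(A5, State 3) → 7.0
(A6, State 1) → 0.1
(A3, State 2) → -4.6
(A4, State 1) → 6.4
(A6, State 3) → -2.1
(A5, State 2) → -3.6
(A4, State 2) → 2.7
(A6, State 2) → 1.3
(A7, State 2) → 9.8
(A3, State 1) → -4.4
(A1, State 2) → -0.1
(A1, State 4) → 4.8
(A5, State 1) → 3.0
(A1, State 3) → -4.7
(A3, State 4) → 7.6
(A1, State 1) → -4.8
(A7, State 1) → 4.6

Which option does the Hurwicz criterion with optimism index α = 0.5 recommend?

A2

A1: 0.5·4.8 + 0.5·(-4.8) = 0
A2: 0.5·9.7 + 0.5·1.9 = 5.8
A3: 0.5·7.8 + 0.5·(-4.6) = 1.6
A4: 0.5·6.4 + 0.5·(-2.6) = 1.9
A5: 0.5·7.0 + 0.5·(-3.6) = 1.7
A6: 0.5·2.4 + 0.5·(-2.1) = 0.15
A7: 0.5·9.8 + 0.5·0.2 = 5
Highest Hurwicz score = 5.8 → A2.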